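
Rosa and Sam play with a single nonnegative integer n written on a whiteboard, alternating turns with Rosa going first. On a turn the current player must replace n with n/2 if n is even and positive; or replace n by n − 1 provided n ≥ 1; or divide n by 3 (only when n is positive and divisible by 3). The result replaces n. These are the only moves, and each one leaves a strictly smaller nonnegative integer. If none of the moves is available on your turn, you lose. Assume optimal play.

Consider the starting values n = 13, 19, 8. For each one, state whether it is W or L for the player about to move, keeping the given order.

13: L, 19: L, 8: W

Work bottom-up. With no move the player to move loses. Otherwise the position is W if at least one move leads to an L position for the opponent, and L if every move leads to a W.
n=0: no move → L
n=1: W (go to 0, an L position)
n=2: L (sole option 1(W) is W)
n=3: W (go to 2, an L position)
n=4: W (go to 2, an L position)
n=5: L (sole option 4(W) is W)
n=6: W (go to 2, an L position)
n=7: L (sole option 6(W) is W)
n=8: W (go to 7, an L position)
n=9: L (options 3(W), 8(W) are all W)
n=10: W (go to 5, an L position)
n=11: L (sole option 10(W) is W)
n=12: W (go to 11, an L position)
n=13: L (sole option 12(W) is W)
n=14: W (go to 7, an L position)
n=15: W (go to 5, an L position)
n=16: L (options 8(W), 15(W) are all W)
n=17: W (go to 16, an L position)
n=18: W (go to 9, an L position)
n=19: L (sole option 18(W) is W)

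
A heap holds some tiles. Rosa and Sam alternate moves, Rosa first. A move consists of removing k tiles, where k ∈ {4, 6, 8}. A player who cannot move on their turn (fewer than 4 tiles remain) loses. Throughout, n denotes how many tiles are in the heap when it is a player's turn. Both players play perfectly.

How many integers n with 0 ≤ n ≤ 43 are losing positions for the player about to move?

Work bottom-up. With no move the player to move loses. Otherwise the position is W if at least one move leads to an L position for the opponent, and L if every move leads to a W.
n=0: no move → L
n=1: no move → L
n=2: no move → L
n=3: no move → L
n=4: →0(L), so W
n=5: →1(L), so W
n=6: →2(L), so W
n=7: →3(L), so W
n=8: →2(L), so W
n=9: →3(L), so W
n=10: →2(L), so W
n=11: →3(L), so W
n=12: →8(W), 6(W), 4(W) — all W, so L
n=13: →9(W), 7(W), 5(W) — all W, so L
n=14: →10(W), 8(W), 6(W) — all W, so L
n=15: →11(W), 9(W), 7(W) — all W, so L
n=16: →12(L), so W
n=17: →13(L), so W
n=18: →14(L), so W
n=19: →15(L), so W
n=20: →14(L), so W
n=21: →15(L), so W
n=22: →14(L), so W
n=23: →15(L), so W
n=24: →20(W), 18(W), 16(W) — all W, so L
n=25: →21(W), 19(W), 17(W) — all W, so L
n=26: →22(W), 20(W), 18(W) — all W, so L
n=27: →23(W), 21(W), 19(W) — all W, so L
n=28: →24(L), so W
n=29: →25(L), so W
n=30: →26(L), so W
n=31: →27(L), so W
n=32: →26(L), so W
n=33: →27(L), so W
n=34: →26(L), so W
n=35: →27(L), so W
n=36: →32(W), 30(W), 28(W) — all W, so L
n=37: →33(W), 31(W), 29(W) — all W, so L
n=38: →34(W), 32(W), 30(W) — all W, so L
n=39: →35(W), 33(W), 31(W) — all W, so L
n=40: →36(L), so W
n=41: →37(L), so W
n=42: →38(L), so W
n=43: →39(L), so W
L entries with 0 ≤ n ≤ 43: n = 0, 1, 2, 3, 12, 13, 14, 15, 24, 25, 26, 27, 36, 37, 38, 39; that makes 16.

16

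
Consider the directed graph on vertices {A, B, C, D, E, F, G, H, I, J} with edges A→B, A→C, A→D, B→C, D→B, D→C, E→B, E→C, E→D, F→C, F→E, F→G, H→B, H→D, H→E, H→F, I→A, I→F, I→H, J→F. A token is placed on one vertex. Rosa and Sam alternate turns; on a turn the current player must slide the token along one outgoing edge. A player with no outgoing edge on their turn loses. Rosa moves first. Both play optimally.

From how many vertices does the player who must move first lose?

Compute win/loss labels from the base case upward. A position with no move is L. Any other position is W if it can reach an L in one move, else L.
Every edge goes from a vertex to one that appears earlier in the order C, G, B, D, E, A, F, H, I, J, so processing vertices in that order labels each vertex after all of its successors.
C: no outgoing edge → L
G: no outgoing edge → L
B: W (go to C, an L position)
D: W (go to C, an L position)
E: W (go to C, an L position)
A: W (go to C, an L position)
F: W (go to G, an L position)
H: L (options F(W), E(W), D(W), B(W) are all W)
I: W (go to H, an L position)
J: L (sole option F(W) is W)
The L vertices are C, G, H, J; that is 4 in all.

4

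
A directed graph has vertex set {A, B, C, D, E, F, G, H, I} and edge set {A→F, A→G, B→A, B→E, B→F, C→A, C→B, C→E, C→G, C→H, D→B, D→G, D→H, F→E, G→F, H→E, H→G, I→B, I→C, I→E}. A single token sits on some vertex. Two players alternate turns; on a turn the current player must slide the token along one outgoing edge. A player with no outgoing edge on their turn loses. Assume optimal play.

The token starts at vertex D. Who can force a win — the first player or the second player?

The first player wins.

Classify positions by backward induction: terminal positions (no move available) are L. From any other position, the mover wins iff some move reaches an L.
Every edge goes from a vertex to one that appears earlier in the order E, F, G, A, B, H, D, C, I, so processing vertices in that order labels each vertex after all of its successors.
E: no outgoing edge → L
F: can move to E, which is L ⇒ W
G: the only move is to F(W), a W ⇒ L
A: can move to G, which is L ⇒ W
B: can move to E, which is L ⇒ W
H: can move to G, which is L ⇒ W
D: can move to G, which is L ⇒ W
C: can move to G, which is L ⇒ W
I: can move to E, which is L ⇒ W
The starting position D is W: the player to move should move to G, handing over an L position.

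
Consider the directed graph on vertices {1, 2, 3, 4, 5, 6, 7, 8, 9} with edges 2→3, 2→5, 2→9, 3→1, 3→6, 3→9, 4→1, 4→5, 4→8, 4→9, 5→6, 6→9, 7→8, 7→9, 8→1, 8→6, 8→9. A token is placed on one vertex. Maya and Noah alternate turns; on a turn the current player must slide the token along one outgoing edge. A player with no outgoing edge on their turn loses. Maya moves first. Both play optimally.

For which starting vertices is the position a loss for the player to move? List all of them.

Positions with no move are L. A position that does have a move is losing for the player to move precisely when every available move leads to a winning position for the opponent. Fill in the labels:
Every edge goes from a vertex to one that appears earlier in the order 1, 9, 6, 8, 3, 5, 7, 2, 4, so processing vertices in that order labels each vertex after all of its successors.
1: no outgoing edge → L
9: no outgoing edge → L
6: can move to 9, which is L ⇒ W
8: can move to 9, which is L ⇒ W
3: can move to 9, which is L ⇒ W
5: the only move is to 6(W), a W ⇒ L
7: can move to 9, which is L ⇒ W
2: can move to 5, which is L ⇒ W
4: can move to 5, which is L ⇒ W
The losing starting vertices are exactly the entries labelled L in this table (3 of them).

1, 5, 9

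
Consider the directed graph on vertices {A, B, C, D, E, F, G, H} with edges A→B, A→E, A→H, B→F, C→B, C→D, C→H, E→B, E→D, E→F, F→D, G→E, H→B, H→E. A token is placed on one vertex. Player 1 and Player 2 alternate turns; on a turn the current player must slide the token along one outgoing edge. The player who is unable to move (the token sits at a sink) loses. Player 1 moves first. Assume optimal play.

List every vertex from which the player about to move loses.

Label each position W (a win for the player to move) or L (a loss). A position with no legal move is L; any other position is W exactly when some move reaches an L, and L when every move reaches a W.
Every edge goes from a vertex to one that appears earlier in the order D, F, B, E, H, G, A, C, so processing vertices in that order labels each vertex after all of its successors.
D: no outgoing edge → L
F: →D(L), so W
B: →F(W) only, which is W, so L
E: →B(L), so W
H: →B(L), so W
G: →E(W) only, which is W, so L
A: →B(L), so W
C: →B(L), so W
The losing starting vertices are exactly the entries labelled L in this table (3 of them).

B, D, G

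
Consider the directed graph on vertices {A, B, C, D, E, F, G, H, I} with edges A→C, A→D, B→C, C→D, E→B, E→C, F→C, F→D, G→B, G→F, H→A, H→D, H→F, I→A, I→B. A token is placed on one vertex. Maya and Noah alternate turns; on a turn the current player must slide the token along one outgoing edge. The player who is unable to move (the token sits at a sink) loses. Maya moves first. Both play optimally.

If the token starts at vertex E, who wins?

Maya wins.

Use the standard recursion: the mover loses at a terminal position; elsewhere, the mover wins exactly when some move hands the opponent an L position.
Every edge goes from a vertex to one that appears earlier in the order D, C, F, B, A, G, E, H, I, so processing vertices in that order labels each vertex after all of its successors.
D: no outgoing edge → L
C: W (go to D, an L position)
F: W (go to D, an L position)
B: L (sole option C(W) is W)
A: W (go to D, an L position)
G: W (go to B, an L position)
E: W (go to B, an L position)
H: W (go to D, an L position)
I: W (go to B, an L position)
From E Maya can move to B, reaching an L position.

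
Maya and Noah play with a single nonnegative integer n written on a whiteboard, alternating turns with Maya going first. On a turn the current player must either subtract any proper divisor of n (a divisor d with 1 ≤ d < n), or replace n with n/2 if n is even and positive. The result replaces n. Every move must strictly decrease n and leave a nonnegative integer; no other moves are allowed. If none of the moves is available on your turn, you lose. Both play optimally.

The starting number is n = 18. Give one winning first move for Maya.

Label each position W (a win for the player to move) or L (a loss). A position with no legal move is L; any other position is W exactly when some move reaches an L, and L when every move reaches a W.
n=0: no move → L
n=1: no move → L
n=2: reaches L-position 1 → W
n=3: only reaches 2(W), which is W → L
n=4: reaches L-position 3 → W
n=5: only reaches 4(W), which is W → L
n=6: reaches L-position 3 → W
n=7: only reaches 6(W), which is W → L
n=8: reaches L-position 7 → W
n=9: only reaches 6(W), 8(W), all W → L
n=10: reaches L-position 5 → W
n=11: only reaches 10(W), which is W → L
n=12: reaches L-position 9 → W
n=13: only reaches 12(W), which is W → L
n=14: reaches L-position 7 → W
n=15: only reaches 10(W), 12(W), 14(W), all W → L
n=16: reaches L-position 15 → W
n=17: only reaches 16(W), which is W → L
n=18: reaches L-position 9 → W
From 18, the L positions reachable in one move are: 9, 15, 17. Any move reaching one of these is winning.

Move to 9.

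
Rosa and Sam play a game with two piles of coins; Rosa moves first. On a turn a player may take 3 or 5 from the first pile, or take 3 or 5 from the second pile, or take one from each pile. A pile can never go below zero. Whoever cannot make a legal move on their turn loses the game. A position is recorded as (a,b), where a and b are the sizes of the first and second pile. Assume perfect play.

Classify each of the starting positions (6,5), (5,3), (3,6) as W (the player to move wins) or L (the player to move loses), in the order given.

(6,5): W, (5,3): W, (3,6): L

Label each position W (a win for the player to move) or L (a loss). A position with no legal move is L; any other position is W exactly when some move reaches an L, and L when every move reaches a W.
No move ever increases a pile, so every position that can arise here has a ≤ 6 and b ≤ 6; it is enough to label the cells with 0 ≤ a ≤ 6 and 0 ≤ b ≤ 6.
Every move lowers a or b (never raises either), so fill the grid row by row in increasing a, and left to right within a row: each cell's successors are then already labelled.
      b=0  b=1  b=2  b=3  b=4  b=5  b=6
a=0:    L    L    L    W    W    W    W
a=1:    L    W    W    W    L    W    L
a=2:    L    W    L    W    L    W    L
a=3:    W    W    W    W    L    W    L
a=4:    W    L    L    L    W    W    W
a=5:    W    W    W    W    W    L    W
a=6:    W    L    L    L    W    W    W
Cells with no legal move (terminal, hence L): (0,0), (0,1), (0,2), (1,0), (2,0).
The remaining L cells, each justified by listing all of its moves:
(1,4): moves to (1,1)(W), (0,3)(W); every one is W ⇒ L
(1,6): moves to (1,3)(W), (1,1)(W), (0,5)(W); every one is W ⇒ L
(2,2): the only move is to (1,1)(W), a W ⇒ L
(2,4): moves to (2,1)(W), (1,3)(W); every one is W ⇒ L
(2,6): moves to (2,3)(W), (2,1)(W), (1,5)(W); every one is W ⇒ L
(3,4): moves to (0,4)(W), (3,1)(W), (2,3)(W); every one is W ⇒ L
(3,6): moves to (0,6)(W), (3,3)(W), (3,1)(W), (2,5)(W); every one is W ⇒ L
(4,1): moves to (1,1)(W), (3,0)(W); every one is W ⇒ L
(4,2): moves to (1,2)(W), (3,1)(W); every one is W ⇒ L
(4,3): moves to (1,3)(W), (4,0)(W), (3,2)(W); every one is W ⇒ L
(5,5): moves to (2,5)(W), (0,5)(W), (5,2)(W), (5,0)(W), (4,4)(W); every one is W ⇒ L
(6,1): moves to (3,1)(W), (1,1)(W), (5,0)(W); every one is W ⇒ L
(6,2): moves to (3,2)(W), (1,2)(W), (5,1)(W); every one is W ⇒ L
(6,3): moves to (3,3)(W), (1,3)(W), (6,0)(W), (5,2)(W); every one is W ⇒ L
Every other cell has at least one move into one of the L cells above, so it is W.
(6,5): the move to (6,2) reaches an L cell, so W
(5,3): the move to (4,2) reaches an L cell, so W
(3,6): one of the L cells justified above, so L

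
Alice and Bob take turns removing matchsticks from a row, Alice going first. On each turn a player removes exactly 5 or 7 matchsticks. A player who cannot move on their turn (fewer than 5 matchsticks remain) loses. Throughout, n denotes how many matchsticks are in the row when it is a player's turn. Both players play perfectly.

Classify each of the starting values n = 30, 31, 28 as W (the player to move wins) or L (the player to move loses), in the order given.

30: W, 31: W, 28: L

Classify positions by backward induction: terminal positions (no move available) are L. From any other position, the mover wins iff some move reaches an L.
n=0: no move → L
n=1: no move → L
n=2: no move → L
n=3: no move → L
n=4: no move → L
n=5: can move to 0, which is L ⇒ W
n=6: can move to 1, which is L ⇒ W
n=7: can move to 2, which is L ⇒ W
n=8: can move to 3, which is L ⇒ W
n=9: can move to 4, which is L ⇒ W
n=10: can move to 3, which is L ⇒ W
n=11: can move to 4, which is L ⇒ W
n=12: moves to 7(W), 5(W); every one is W ⇒ L
n=13: moves to 8(W), 6(W); every one is W ⇒ L
n=14: moves to 9(W), 7(W); every one is W ⇒ L
n=15: moves to 10(W), 8(W); every one is W ⇒ L
n=16: moves to 11(W), 9(W); every one is W ⇒ L
n=17: can move to 12, which is L ⇒ W
n=18: can move to 13, which is L ⇒ W
n=19: can move to 14, which is L ⇒ W
n=20: can move to 15, which is L ⇒ W
n=21: can move to 16, which is L ⇒ W
n=22: can move to 15, which is L ⇒ W
n=23: can move to 16, which is L ⇒ W
n=24: moves to 19(W), 17(W); every one is W ⇒ L
n=25: moves to 20(W), 18(W); every one is W ⇒ L
n=26: moves to 21(W), 19(W); every one is W ⇒ L
n=27: moves to 22(W), 20(W); every one is W ⇒ L
n=28: moves to 23(W), 21(W); every one is W ⇒ L
n=29: can move to 24, which is L ⇒ W
n=30: can move to 25, which is L ⇒ W
n=31: can move to 26, which is L ⇒ W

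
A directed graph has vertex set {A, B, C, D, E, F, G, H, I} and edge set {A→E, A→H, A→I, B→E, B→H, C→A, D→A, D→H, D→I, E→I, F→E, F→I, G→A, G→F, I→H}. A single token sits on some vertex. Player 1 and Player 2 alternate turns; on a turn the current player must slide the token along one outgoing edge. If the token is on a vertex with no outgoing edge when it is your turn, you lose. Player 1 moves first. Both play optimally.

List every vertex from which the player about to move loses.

C, E, G, H

Positions with no move are L. A position that does have a move is losing for the player to move precisely when every available move leads to a winning position for the opponent. Fill in the labels:
Every edge goes from a vertex to one that appears earlier in the order H, I, E, A, D, C, F, B, G, so processing vertices in that order labels each vertex after all of its successors.
H: no outgoing edge → L
I: →H(L), so W
E: →I(W) only, which is W, so L
A: →E(L), so W
D: →H(L), so W
C: →A(W) only, which is W, so L
F: →E(L), so W
B: →E(L), so W
G: →F(W), A(W) — all W, so L
Reading off the rows marked L gives the requested list; there are 4 such vertices.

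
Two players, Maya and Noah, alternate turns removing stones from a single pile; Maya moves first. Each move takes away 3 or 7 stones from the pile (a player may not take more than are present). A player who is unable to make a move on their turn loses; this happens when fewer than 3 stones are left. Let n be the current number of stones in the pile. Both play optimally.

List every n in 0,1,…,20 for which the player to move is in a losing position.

0, 1, 2, 6, 10, 11, 12, 16, 20

Compute win/loss labels from the base case upward. A position with no move is L. Any other position is W if it can reach an L in one move, else L.
n=0: no move → L
n=1: no move → L
n=2: no move → L
n=3: →0(L), so W
n=4: →1(L), so W
n=5: →2(L), so W
n=6: →3(W) only, which is W, so L
n=7: →0(L), so W
n=8: →1(L), so W
n=9: →6(L), so W
n=10: →7(W), 3(W) — all W, so L
n=11: →8(W), 4(W) — all W, so L
n=12: →9(W), 5(W) — all W, so L
n=13: →10(L), so W
n=14: →11(L), so W
n=15: →12(L), so W
n=16: →13(W), 9(W) — all W, so L
n=17: →10(L), so W
n=18: →11(L), so W
n=19: →16(L), so W
n=20: →17(W), 13(W) — all W, so L
The losing starting values of n are exactly the entries labelled L in this table (9 of them).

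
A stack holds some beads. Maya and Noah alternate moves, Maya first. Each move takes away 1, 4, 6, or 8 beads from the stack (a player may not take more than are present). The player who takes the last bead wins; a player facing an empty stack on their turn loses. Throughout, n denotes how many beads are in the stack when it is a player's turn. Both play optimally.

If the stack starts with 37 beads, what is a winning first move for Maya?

Remove 1, leaving 36.

Positions with no move are L. A position that does have a move is losing for the player to move precisely when every available move leads to a winning position for the opponent. Fill in the labels:
n=0: no move → L
n=1: W (go to 0, an L position)
n=2: L (sole option 1(W) is W)
n=3: W (go to 2, an L position)
n=4: W (go to 0, an L position)
n=5: L (options 4(W), 1(W) are all W)
n=6: W (go to 5, an L position)
n=7: L (options 6(W), 3(W), 1(W) are all W)
n=8: W (go to 7, an L position)
n=9: W (go to 5, an L position)
n=10: W (go to 2, an L position)
n=11: W (go to 7, an L position)
n=12: L (options 11(W), 8(W), 6(W), 4(W) are all W)
n=13: W (go to 12, an L position)
n=14: L (options 13(W), 10(W), 8(W), 6(W) are all W)
n=15: W (go to 14, an L position)
n=16: W (go to 12, an L position)
n=17: L (options 16(W), 13(W), 11(W), 9(W) are all W)
n=18: W (go to 17, an L position)
n=19: L (options 18(W), 15(W), 13(W), 11(W) are all W)
n=20: W (go to 19, an L position)
n=21: W (go to 17, an L position)
n=22: W (go to 14, an L position)
n=23: W (go to 19, an L position)
n=24: L (options 23(W), 20(W), 18(W), 16(W) are all W)
n=25: W (go to 24, an L position)
n=26: L (options 25(W), 22(W), 20(W), 18(W) are all W)
n=27: W (go to 26, an L position)
n=28: W (go to 24, an L position)
n=29: L (options 28(W), 25(W), 23(W), 21(W) are all W)
n=30: W (go to 29, an L position)
n=31: L (options 30(W), 27(W), 25(W), 23(W) are all W)
n=32: W (go to 31, an L position)
n=33: W (go to 29, an L position)
n=34: W (go to 26, an L position)
n=35: W (go to 31, an L position)
n=36: L (options 35(W), 32(W), 30(W), 28(W) are all W)
n=37: W (go to 36, an L position)
From 37, the L positions reachable in one move are: 36, 31, 29. Any move reaching one of these is winning.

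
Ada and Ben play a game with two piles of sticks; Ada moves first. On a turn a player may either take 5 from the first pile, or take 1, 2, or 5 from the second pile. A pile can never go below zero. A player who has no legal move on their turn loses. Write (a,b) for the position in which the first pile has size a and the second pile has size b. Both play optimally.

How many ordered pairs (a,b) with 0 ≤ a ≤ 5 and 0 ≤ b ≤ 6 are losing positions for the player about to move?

17

Compute win/loss labels from the base case upward. A position with no move is L. Any other position is W if it can reach an L in one move, else L.
Every move lowers a or b (never raises either), so fill the grid row by row in increasing a, and left to right within a row: each cell's successors are then already labelled.
      b=0  b=1  b=2  b=3  b=4  b=5  b=6
a=0:    L    W    W    L    W    W    L
a=1:    L    W    W    L    W    W    L
a=2:    L    W    W    L    W    W    L
a=3:    L    W    W    L    W    W    L
a=4:    L    W    W    L    W    W    L
a=5:    W    L    W    W    L    W    W
Cells with no legal move (terminal, hence L): (0,0), (1,0), (2,0), (3,0), (4,0).
The remaining L cells, each justified by listing all of its moves:
(0,3): →(0,2)(W), (0,1)(W) — all W, so L
(0,6): →(0,5)(W), (0,4)(W), (0,1)(W) — all W, so L
(1,3): →(1,2)(W), (1,1)(W) — all W, so L
(1,6): →(1,5)(W), (1,4)(W), (1,1)(W) — all W, so L
(2,3): →(2,2)(W), (2,1)(W) — all W, so L
(2,6): →(2,5)(W), (2,4)(W), (2,1)(W) — all W, so L
(3,3): →(3,2)(W), (3,1)(W) — all W, so L
(3,6): →(3,5)(W), (3,4)(W), (3,1)(W) — all W, so L
(4,3): →(4,2)(W), (4,1)(W) — all W, so L
(4,6): →(4,5)(W), (4,4)(W), (4,1)(W) — all W, so L
(5,1): →(0,1)(W), (5,0)(W) — all W, so L
(5,4): →(0,4)(W), (5,3)(W), (5,2)(W) — all W, so L
Every other cell has at least one move into one of the L cells above, so it is W.
L cells per row: a=0: 3, a=1: 3, a=2: 3, a=3: 3, a=4: 3, a=5: 2; total 17.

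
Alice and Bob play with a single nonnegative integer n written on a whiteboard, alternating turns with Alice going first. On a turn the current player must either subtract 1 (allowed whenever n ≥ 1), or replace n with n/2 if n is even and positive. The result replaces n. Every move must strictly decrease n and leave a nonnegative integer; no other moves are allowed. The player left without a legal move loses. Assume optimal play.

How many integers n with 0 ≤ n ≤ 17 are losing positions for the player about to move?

Work bottom-up. With no move the player to move loses. Otherwise the position is W if at least one move leads to an L position for the opponent, and L if every move leads to a W.
n=0: no move → L
n=1: can move to 0, which is L ⇒ W
n=2: the only move is to 1(W), a W ⇒ L
n=3: can move to 2, which is L ⇒ W
n=4: can move to 2, which is L ⇒ W
n=5: the only move is to 4(W), a W ⇒ L
n=6: can move to 5, which is L ⇒ W
n=7: the only move is to 6(W), a W ⇒ L
n=8: can move to 7, which is L ⇒ W
n=9: the only move is to 8(W), a W ⇒ L
n=10: can move to 5, which is L ⇒ W
n=11: the only move is to 10(W), a W ⇒ L
n=12: can move to 11, which is L ⇒ W
n=13: the only move is to 12(W), a W ⇒ L
n=14: can move to 7, which is L ⇒ W
n=15: the only move is to 14(W), a W ⇒ L
n=16: can move to 15, which is L ⇒ W
n=17: the only move is to 16(W), a W ⇒ L
L entries with 0 ≤ n ≤ 17: n = 0, 2, 5, 7, 9, 11, 13, 15, 17; that makes 9.

9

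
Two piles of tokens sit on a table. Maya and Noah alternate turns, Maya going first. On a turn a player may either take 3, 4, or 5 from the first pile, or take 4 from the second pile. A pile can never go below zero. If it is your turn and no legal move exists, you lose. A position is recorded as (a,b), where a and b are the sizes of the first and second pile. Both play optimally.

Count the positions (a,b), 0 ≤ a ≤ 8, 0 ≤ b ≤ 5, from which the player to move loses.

Compute win/loss labels from the base case upward. A position with no move is L. Any other position is W if it can reach an L in one move, else L.
Every move lowers a or b (never raises either), so fill the grid row by row in increasing a, and left to right within a row: each cell's successors are then already labelled.
      b=0  b=1  b=2  b=3  b=4  b=5
a=0:    L    L    L    L    W    W
a=1:    L    L    L    L    W    W
a=2:    L    L    L    L    W    W
a=3:    W    W    W    W    L    L
a=4:    W    W    W    W    L    L
a=5:    W    W    W    W    L    L
a=6:    W    W    W    W    W    W
a=7:    W    W    W    W    W    W
a=8:    L    L    L    L    W    W
Cells with no legal move (terminal, hence L): (0,0), (0,1), (0,2), (0,3), (1,0), (1,1), (1,2), (1,3), (2,0), (2,1), (2,2), (2,3).
The remaining L cells, each justified by listing all of its moves:
(3,4): L (options (0,4)(W), (3,0)(W) are all W)
(3,5): L (options (0,5)(W), (3,1)(W) are all W)
(4,4): L (options (1,4)(W), (0,4)(W), (4,0)(W) are all W)
(4,5): L (options (1,5)(W), (0,5)(W), (4,1)(W) are all W)
(5,4): L (options (2,4)(W), (1,4)(W), (0,4)(W), (5,0)(W) are all W)
(5,5): L (options (2,5)(W), (1,5)(W), (0,5)(W), (5,1)(W) are all W)
(8,0): L (options (5,0)(W), (4,0)(W), (3,0)(W) are all W)
(8,1): L (options (5,1)(W), (4,1)(W), (3,1)(W) are all W)
(8,2): L (options (5,2)(W), (4,2)(W), (3,2)(W) are all W)
(8,3): L (options (5,3)(W), (4,3)(W), (3,3)(W) are all W)
Every other cell has at least one move into one of the L cells above, so it is W.
L cells per row: a=0: 4, a=1: 4, a=2: 4, a=3: 2, a=4: 2, a=5: 2, a=6: 0, a=7: 0, a=8: 4; total 22.

22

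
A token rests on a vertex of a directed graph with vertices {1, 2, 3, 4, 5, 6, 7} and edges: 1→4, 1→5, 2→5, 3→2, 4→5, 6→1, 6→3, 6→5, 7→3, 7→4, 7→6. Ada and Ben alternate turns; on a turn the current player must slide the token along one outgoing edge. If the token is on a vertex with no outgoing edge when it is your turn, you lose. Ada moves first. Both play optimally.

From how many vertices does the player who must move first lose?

2

Compute win/loss labels from the base case upward. A position with no move is L. Any other position is W if it can reach an L in one move, else L.
Every edge goes from a vertex to one that appears earlier in the order 5, 4, 2, 1, 3, 6, 7, so processing vertices in that order labels each vertex after all of its successors.
5: no outgoing edge → L
4: reaches L-position 5 → W
2: reaches L-position 5 → W
1: reaches L-position 5 → W
3: only reaches 2(W), which is W → L
6: reaches L-position 3 → W
7: reaches L-position 3 → W
The L vertices are 3, 5; that is 2 in all.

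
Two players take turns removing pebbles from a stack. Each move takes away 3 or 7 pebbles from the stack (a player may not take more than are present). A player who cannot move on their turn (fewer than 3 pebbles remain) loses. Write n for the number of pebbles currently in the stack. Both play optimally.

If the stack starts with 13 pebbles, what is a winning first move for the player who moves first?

Use the standard recursion: the mover loses at a terminal position; elsewhere, the mover wins exactly when some move hands the opponent an L position.
n=0: no move → L
n=1: no move → L
n=2: no move → L
n=3: →0(L), so W
n=4: →1(L), so W
n=5: →2(L), so W
n=6: →3(W) only, which is W, so L
n=7: →0(L), so W
n=8: →1(L), so W
n=9: →6(L), so W
n=10: →7(W), 3(W) — all W, so L
n=11: →8(W), 4(W) — all W, so L
n=12: →9(W), 5(W) — all W, so L
n=13: →10(L), so W
From 13, the L positions reachable in one move are: 10, 6. Any move reaching one of these is winning.

Remove 3, leaving 10.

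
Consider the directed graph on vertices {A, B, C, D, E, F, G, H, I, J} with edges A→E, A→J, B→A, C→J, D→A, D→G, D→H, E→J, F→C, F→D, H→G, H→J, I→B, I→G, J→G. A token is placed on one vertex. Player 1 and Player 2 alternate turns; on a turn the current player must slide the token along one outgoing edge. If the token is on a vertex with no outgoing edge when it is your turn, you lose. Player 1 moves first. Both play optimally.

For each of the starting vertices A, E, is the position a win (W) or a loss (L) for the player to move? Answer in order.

A: W, E: L

Classify positions by backward induction: terminal positions (no move available) are L. From any other position, the mover wins iff some move reaches an L.
Every edge goes from a vertex to one that appears earlier in the order G, J, H, E, A, B, I, C, D, F, so processing vertices in that order labels each vertex after all of its successors.
G: no outgoing edge → L
J: reaches L-position G → W
H: reaches L-position G → W
E: only reaches J(W), which is W → L
A: reaches L-position E → W
B: only reaches A(W), which is W → L
I: reaches L-position B → W
C: only reaches J(W), which is W → L
D: reaches L-position G → W
F: reaches L-position C → W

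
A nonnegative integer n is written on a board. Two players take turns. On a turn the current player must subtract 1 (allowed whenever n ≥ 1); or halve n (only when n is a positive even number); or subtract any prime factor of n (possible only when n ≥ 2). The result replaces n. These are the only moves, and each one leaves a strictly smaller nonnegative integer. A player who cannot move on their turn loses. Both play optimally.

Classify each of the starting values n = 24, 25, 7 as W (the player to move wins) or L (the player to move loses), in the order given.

24: L, 25: W, 7: W

Work bottom-up. With no move the player to move loses. Otherwise the position is W if at least one move leads to an L position for the opponent, and L if every move leads to a W.
n=0: no move → L
n=1: reaches L-position 0 → W
n=2: reaches L-position 0 → W
n=3: reaches L-position 0 → W
n=4: only reaches 2(W), 3(W), all W → L
n=5: reaches L-position 0 → W
n=6: reaches L-position 4 → W
n=7: reaches L-position 0 → W
n=8: reaches L-position 4 → W
n=9: only reaches 6(W), 8(W), all W → L
n=10: reaches L-position 9 → W
n=11: reaches L-position 0 → W
n=12: reaches L-position 9 → W
n=13: reaches L-position 0 → W
n=14: only reaches 7(W), 12(W), 13(W), all W → L
n=15: reaches L-position 14 → W
n=16: reaches L-position 14 → W
n=17: reaches L-position 0 → W
n=18: reaches L-position 9 → W
n=19: reaches L-position 0 → W
n=20: only reaches 10(W), 15(W), 18(W), 19(W), all W → L
n=21: reaches L-position 14 → W
n=22: reaches L-position 20 → W
n=23: reaches L-position 0 → W
n=24: only reaches 12(W), 21(W), 22(W), 23(W), all W → L
n=25: reaches L-position 20 → W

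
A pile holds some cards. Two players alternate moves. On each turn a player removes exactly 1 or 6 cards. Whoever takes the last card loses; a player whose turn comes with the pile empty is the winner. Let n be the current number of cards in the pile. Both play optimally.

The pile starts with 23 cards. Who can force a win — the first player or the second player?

The first player wins.

Positions with no move are W. A position that does have a move is losing for the player to move precisely when every available move leads to a winning position for the opponent. Fill in the labels:
n=0: no move; the opponent has just taken the last card and therefore loses → W
n=1: →0(W) only, which is W, so L
n=2: →1(L), so W
n=3: →2(W) only, which is W, so L
n=4: →3(L), so W
n=5: →4(W) only, which is W, so L
n=6: →5(L), so W
n=7: →1(L), so W
n=8: →7(W), 2(W) — all W, so L
n=9: →8(L), so W
n=10: →9(W), 4(W) — all W, so L
n=11: →10(L), so W
n=12: →11(W), 6(W) — all W, so L
n=13: →12(L), so W
n=14: →8(L), so W
n=15: →14(W), 9(W) — all W, so L
n=16: →15(L), so W
n=17: →16(W), 11(W) — all W, so L
n=18: →17(L), so W
n=19: →18(W), 13(W) — all W, so L
n=20: →19(L), so W
n=21: →15(L), so W
n=22: →21(W), 16(W) — all W, so L
n=23: →22(L), so W
From 23 the player to move can remove 1, leaving 22, reaching an L position.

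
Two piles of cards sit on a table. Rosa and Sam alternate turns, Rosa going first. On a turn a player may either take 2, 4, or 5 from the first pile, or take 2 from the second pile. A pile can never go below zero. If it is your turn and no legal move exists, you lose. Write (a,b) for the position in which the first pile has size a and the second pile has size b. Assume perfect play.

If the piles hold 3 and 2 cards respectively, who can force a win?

Use the standard recursion: the mover loses at a terminal position; elsewhere, the mover wins exactly when some move hands the opponent an L position.
No move ever increases a pile, so every position that can arise here has a ≤ 3 and b ≤ 2; it is enough to label the cells with 0 ≤ a ≤ 3 and 0 ≤ b ≤ 2.
Every move lowers a or b (never raises either), so fill the grid row by row in increasing a, and left to right within a row: each cell's successors are then already labelled.
      b=0  b=1  b=2
a=0:    L    L    W
a=1:    L    L    W
a=2:    W    W    L
a=3:    W    W    L
Cells with no legal move (terminal, hence L): (0,0), (0,1), (1,0), (1,1).
The remaining L cells, each justified by listing all of its moves:
(2,2): moves to (0,2)(W), (2,0)(W); every one is W ⇒ L
(3,2): moves to (1,2)(W), (3,0)(W); every one is W ⇒ L
Every other cell has at least one move into one of the L cells above, so it is W.
The starting position (3,2) is L: whatever Rosa does, the opponent receives a W position.

Sam wins.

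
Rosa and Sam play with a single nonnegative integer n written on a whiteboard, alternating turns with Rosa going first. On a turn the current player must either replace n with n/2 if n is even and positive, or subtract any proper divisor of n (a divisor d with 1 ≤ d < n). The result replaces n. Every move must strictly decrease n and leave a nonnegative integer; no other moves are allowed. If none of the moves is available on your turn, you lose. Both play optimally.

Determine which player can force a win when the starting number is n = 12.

Rosa wins.

Classify positions by backward induction: terminal positions (no move available) are L. From any other position, the mover wins iff some move reaches an L.
n=0: no move → L
n=1: no move → L
n=2: →1(L), so W
n=3: →2(W) only, which is W, so L
n=4: →3(L), so W
n=5: →4(W) only, which is W, so L
n=6: →3(L), so W
n=7: →6(W) only, which is W, so L
n=8: →7(L), so W
n=9: →6(W), 8(W) — all W, so L
n=10: →5(L), so W
n=11: →10(W) only, which is W, so L
n=12: →9(L), so W
The starting position 12 is W: Rosa should move to 9, handing over an L position.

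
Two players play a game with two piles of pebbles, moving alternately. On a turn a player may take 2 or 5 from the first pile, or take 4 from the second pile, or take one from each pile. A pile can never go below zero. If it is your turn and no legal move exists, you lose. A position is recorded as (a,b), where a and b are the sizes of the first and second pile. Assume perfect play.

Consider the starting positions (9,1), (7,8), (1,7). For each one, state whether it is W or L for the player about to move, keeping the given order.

(9,1): W, (7,8): L, (1,7): L

Positions with no move are L. A position that does have a move is losing for the player to move precisely when every available move leads to a winning position for the opponent. Fill in the labels:
No move ever increases a pile, so every position that can arise here has a ≤ 9 and b ≤ 8; it is enough to label the cells with 0 ≤ a ≤ 9 and 0 ≤ b ≤ 8.
Every move lowers a or b (never raises either), so fill the grid row by row in increasing a, and left to right within a row: each cell's successors are then already labelled.
      b=0  b=1  b=2  b=3  b=4  b=5  b=6  b=7  b=8
a=0:    L    L    L    L    W    W    W    W    L
a=1:    L    W    W    W    W    L    L    L    L
a=2:    W    W    W    W    L    L    W    W    W
a=3:    W    L    L    L    L    W    W    W    W
a=4:    L    L    W    W    W    W    L    L    L
a=5:    W    W    W    W    W    L    L    W    W
a=6:    W    W    L    L    L    W    W    W    W
a=7:    L    L    L    W    W    W    W    L    L
a=8:    L    W    W    W    W    L    L    L    W
a=9:    W    W    W    L    L    L    W    W    W
Cells with no legal move (terminal, hence L): (0,0), (0,1), (0,2), (0,3), (1,0).
The remaining L cells, each justified by listing all of its moves:
(0,8): →(0,4)(W) only, which is W, so L
(1,5): →(1,1)(W), (0,4)(W) — all W, so L
(1,6): →(1,2)(W), (0,5)(W) — all W, so L
(1,7): →(1,3)(W), (0,6)(W) — all W, so L
(1,8): →(1,4)(W), (0,7)(W) — all W, so L
(2,4): →(0,4)(W), (2,0)(W), (1,3)(W) — all W, so L
(2,5): →(0,5)(W), (2,1)(W), (1,4)(W) — all W, so L
(3,1): →(1,1)(W), (2,0)(W) — all W, so L
(3,2): →(1,2)(W), (2,1)(W) — all W, so L
(3,3): →(1,3)(W), (2,2)(W) — all W, so L
(3,4): →(1,4)(W), (3,0)(W), (2,3)(W) — all W, so L
(4,0): →(2,0)(W) only, which is W, so L
(4,1): →(2,1)(W), (3,0)(W) — all W, so L
(4,6): →(2,6)(W), (4,2)(W), (3,5)(W) — all W, so L
(4,7): →(2,7)(W), (4,3)(W), (3,6)(W) — all W, so L
(4,8): →(2,8)(W), (4,4)(W), (3,7)(W) — all W, so L
(5,5): →(3,5)(W), (0,5)(W), (5,1)(W), (4,4)(W) — all W, so L
(5,6): →(3,6)(W), (0,6)(W), (5,2)(W), (4,5)(W) — all W, so L
(6,2): →(4,2)(W), (1,2)(W), (5,1)(W) — all W, so L
(6,3): →(4,3)(W), (1,3)(W), (5,2)(W) — all W, so L
(6,4): →(4,4)(W), (1,4)(W), (6,0)(W), (5,3)(W) — all W, so L
(7,0): →(5,0)(W), (2,0)(W) — all W, so L
(7,1): →(5,1)(W), (2,1)(W), (6,0)(W) — all W, so L
(7,2): →(5,2)(W), (2,2)(W), (6,1)(W) — all W, so L
(7,7): →(5,7)(W), (2,7)(W), (7,3)(W), (6,6)(W) — all W, so L
(7,8): →(5,8)(W), (2,8)(W), (7,4)(W), (6,7)(W) — all W, so L
(8,0): →(6,0)(W), (3,0)(W) — all W, so L
(8,5): →(6,5)(W), (3,5)(W), (8,1)(W), (7,4)(W) — all W, so L
(8,6): →(6,6)(W), (3,6)(W), (8,2)(W), (7,5)(W) — all W, so L
(8,7): →(6,7)(W), (3,7)(W), (8,3)(W), (7,6)(W) — all W, so L
(9,3): →(7,3)(W), (4,3)(W), (8,2)(W) — all W, so L
(9,4): →(7,4)(W), (4,4)(W), (9,0)(W), (8,3)(W) — all W, so L
(9,5): →(7,5)(W), (4,5)(W), (9,1)(W), (8,4)(W) — all W, so L
Every other cell has at least one move into one of the L cells above, so it is W.
(9,1): the move to (7,1) reaches an L cell, so W
(7,8): one of the L cells justified above, so L
(1,7): one of the L cells justified above, so L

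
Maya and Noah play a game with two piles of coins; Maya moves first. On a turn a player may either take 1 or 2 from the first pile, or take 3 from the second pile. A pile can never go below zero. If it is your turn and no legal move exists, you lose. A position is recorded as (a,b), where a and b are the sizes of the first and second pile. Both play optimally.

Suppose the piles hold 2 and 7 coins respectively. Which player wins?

Maya wins.

Classify positions by backward induction: terminal positions (no move available) are L. From any other position, the mover wins iff some move reaches an L.
No move ever increases a pile, so every position that can arise here has a ≤ 2 and b ≤ 7; it is enough to label the cells with 0 ≤ a ≤ 2 and 0 ≤ b ≤ 7.
Every move lowers a or b (never raises either), so fill the grid row by row in increasing a, and left to right within a row: each cell's successors are then already labelled.
      b=0  b=1  b=2  b=3  b=4  b=5  b=6  b=7
a=0:    L    L    L    W    W    W    L    L
a=1:    W    W    W    L    L    L    W    W
a=2:    W    W    W    W    W    W    W    W
Cells with no legal move (terminal, hence L): (0,0), (0,1), (0,2).
The remaining L cells, each justified by listing all of its moves:
(0,6): the only move is to (0,3)(W), a W ⇒ L
(0,7): the only move is to (0,4)(W), a W ⇒ L
(1,3): moves to (0,3)(W), (1,0)(W); every one is W ⇒ L
(1,4): moves to (0,4)(W), (1,1)(W); every one is W ⇒ L
(1,5): moves to (0,5)(W), (1,2)(W); every one is W ⇒ L
Every other cell has at least one move into one of the L cells above, so it is W.
The starting position (2,7) is W: Maya should move to (0,7), handing over an L position.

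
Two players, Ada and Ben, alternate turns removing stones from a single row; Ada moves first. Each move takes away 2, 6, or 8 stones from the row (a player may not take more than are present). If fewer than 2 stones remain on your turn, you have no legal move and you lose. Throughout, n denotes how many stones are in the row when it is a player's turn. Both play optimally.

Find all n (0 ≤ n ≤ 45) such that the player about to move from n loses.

Use the standard recursion: the mover loses at a terminal position; elsewhere, the mover wins exactly when some move hands the opponent an L position.
n=0: no move → L
n=1: no move → L
n=2: reaches L-position 0 → W
n=3: reaches L-position 1 → W
n=4: only reaches 2(W), which is W → L
n=5: only reaches 3(W), which is W → L
n=6: reaches L-position 4 → W
n=7: reaches L-position 5 → W
n=8: reaches L-position 0 → W
n=9: reaches L-position 1 → W
n=10: reaches L-position 4 → W
n=11: reaches L-position 5 → W
n=12: reaches L-position 4 → W
n=13: reaches L-position 5 → W
n=14: only reaches 12(W), 8(W), 6(W), all W → L
n=15: only reaches 13(W), 9(W), 7(W), all W → L
n=16: reaches L-position 14 → W
n=17: reaches L-position 15 → W
n=18: only reaches 16(W), 12(W), 10(W), all W → L
n=19: only reaches 17(W), 13(W), 11(W), all W → L
n=20: reaches L-position 18 → W
n=21: reaches L-position 19 → W
n=22: reaches L-position 14 → W
n=23: reaches L-position 15 → W
n=24: reaches L-position 18 → W
n=25: reaches L-position 19 → W
n=26: reaches L-position 18 → W
n=27: reaches L-position 19 → W
n=28: only reaches 26(W), 22(W), 20(W), all W → L
n=29: only reaches 27(W), 23(W), 21(W), all W → L
n=30: reaches L-position 28 → W
n=31: reaches L-position 29 → W
n=32: only reaches 30(W), 26(W), 24(W), all W → L
n=33: only reaches 31(W), 27(W), 25(W), all W → L
n=34: reaches L-position 32 → W
n=35: reaches L-position 33 → W
n=36: reaches L-position 28 → W
n=37: reaches L-position 29 → W
n=38: reaches L-position 32 → W
n=39: reaches L-position 33 → W
n=40: reaches L-position 32 → W
n=41: reaches L-position 33 → W
n=42: only reaches 40(W), 36(W), 34(W), all W → L
n=43: only reaches 41(W), 37(W), 35(W), all W → L
n=44: reaches L-position 42 → W
n=45: reaches L-position 43 → W
Reading off the rows marked L gives the requested list; there are 14 such values of n.

0, 1, 4, 5, 14, 15, 18, 19, 28, 29, 32, 33, 42, 43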